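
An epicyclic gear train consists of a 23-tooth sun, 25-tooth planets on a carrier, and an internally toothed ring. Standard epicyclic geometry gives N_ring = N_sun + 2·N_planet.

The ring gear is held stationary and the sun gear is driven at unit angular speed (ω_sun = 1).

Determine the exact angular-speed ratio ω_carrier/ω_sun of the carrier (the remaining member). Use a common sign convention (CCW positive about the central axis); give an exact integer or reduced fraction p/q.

N_ring = 23 + 2·25 = 73
23(ω_s−ω_c) = −73(ω_r−ω_c),  ω_r=0, ω_s=1
23(1−ω_c) = −73(0−ω_c)  ⇒  96ω_c = 23  ⇒  ω_c = 23/96
ω_c/ω_s = 23/96

23/96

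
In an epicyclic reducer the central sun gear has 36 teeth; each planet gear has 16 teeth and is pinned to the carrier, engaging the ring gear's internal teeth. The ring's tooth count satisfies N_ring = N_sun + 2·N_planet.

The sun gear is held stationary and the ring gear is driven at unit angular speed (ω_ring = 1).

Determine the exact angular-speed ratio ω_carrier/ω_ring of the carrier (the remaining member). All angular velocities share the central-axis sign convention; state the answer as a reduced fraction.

17/26

N_ring = 36 + 2·16 = 68
36(ω_s−ω_c) = −68(ω_r−ω_c),  ω_s=0, ω_r=1
36(0−ω_c) = −68(1−ω_c)  ⇒  104ω_c = 68  ⇒  ω_c = 17/26
ω_c/ω_r = 17/26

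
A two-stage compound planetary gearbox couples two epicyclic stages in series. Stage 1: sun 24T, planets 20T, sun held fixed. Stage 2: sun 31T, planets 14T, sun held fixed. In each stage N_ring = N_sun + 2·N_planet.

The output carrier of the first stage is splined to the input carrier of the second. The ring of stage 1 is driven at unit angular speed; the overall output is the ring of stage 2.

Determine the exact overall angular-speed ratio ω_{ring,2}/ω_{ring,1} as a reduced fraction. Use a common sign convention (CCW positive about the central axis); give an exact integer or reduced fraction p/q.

Stage 1: N_ring = 24 + 2·20 = 64
Stage 1: 24(ω_s−ω_c) = −64(ω_r−ω_c),  ω_s=0, ω_r=1
Stage 1: 24(0−ω_c) = −64(1−ω_c)  ⇒  88ω_c = 64  ⇒  ω_c = 8/11
  ⇒ ω_c¹/ω_r¹ = 8/11
Stage 2: N_ring = 31 + 2·14 = 59
Stage 2: 31(ω_s−ω_c) = −59(ω_r−ω_c),  ω_s=0, ω_c=1
Stage 2: ω_r = 1 − (31/59)(0−1) = 90/59
  ⇒ ω_r²/ω_c² = 90/59
Coupling ω_c² = ω_c¹ ⇒ overall = 8/11 × 90/59 = 720/649

720/649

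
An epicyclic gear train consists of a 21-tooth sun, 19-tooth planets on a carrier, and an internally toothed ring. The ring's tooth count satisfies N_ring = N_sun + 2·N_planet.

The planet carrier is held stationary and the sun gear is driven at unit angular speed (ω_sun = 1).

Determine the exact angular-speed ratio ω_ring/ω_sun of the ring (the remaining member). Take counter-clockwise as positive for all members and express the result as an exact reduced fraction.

-21/59

N_ring = 21 + 2·19 = 59
21(ω_s−ω_c) = −59(ω_r−ω_c),  ω_c=0, ω_s=1
ω_r = 0 − (21/59)(1−0) = -21/59
ω_r/ω_s = -21/59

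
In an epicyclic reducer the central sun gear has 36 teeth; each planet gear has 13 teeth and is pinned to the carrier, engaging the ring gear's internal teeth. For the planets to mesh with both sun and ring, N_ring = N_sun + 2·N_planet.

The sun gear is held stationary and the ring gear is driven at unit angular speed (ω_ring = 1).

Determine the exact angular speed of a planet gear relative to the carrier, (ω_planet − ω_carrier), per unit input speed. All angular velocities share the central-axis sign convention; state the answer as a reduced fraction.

1116/637

N_ring = 36 + 2·13 = 62
36(ω_s−ω_c) = −62(ω_r−ω_c),  ω_s=0, ω_r=1
36(0−ω_c) = −62(1−ω_c)  ⇒  98ω_c = 62  ⇒  ω_c = 31/49
sun–planet: 36·(0−31/49) = −13·(ω_p−ω_c)  ⇒  ω_p−ω_c = −(36/13)·(-31/49) = 1116/637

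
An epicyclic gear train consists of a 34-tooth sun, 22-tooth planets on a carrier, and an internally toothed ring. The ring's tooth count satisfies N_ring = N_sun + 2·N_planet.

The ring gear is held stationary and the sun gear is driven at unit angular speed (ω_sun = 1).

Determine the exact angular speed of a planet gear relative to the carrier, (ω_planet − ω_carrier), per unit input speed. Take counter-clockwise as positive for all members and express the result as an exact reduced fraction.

N_ring = 34 + 2·22 = 78
34(ω_s−ω_c) = −78(ω_r−ω_c),  ω_r=0, ω_s=1
34(1−ω_c) = −78(0−ω_c)  ⇒  112ω_c = 34  ⇒  ω_c = 17/56
sun–planet: 34·(1−17/56) = −22·(ω_p−ω_c)  ⇒  ω_p−ω_c = −(34/22)·(39/56) = -663/616

-663/616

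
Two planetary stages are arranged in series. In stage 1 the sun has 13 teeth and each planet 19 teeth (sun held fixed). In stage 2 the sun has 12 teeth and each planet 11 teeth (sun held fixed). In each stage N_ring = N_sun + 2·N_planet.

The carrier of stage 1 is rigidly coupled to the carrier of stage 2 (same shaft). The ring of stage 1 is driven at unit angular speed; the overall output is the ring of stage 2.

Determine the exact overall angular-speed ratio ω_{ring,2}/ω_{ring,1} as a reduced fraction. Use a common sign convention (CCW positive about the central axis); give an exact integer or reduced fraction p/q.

Stage 1: N_ring = 13 + 2·19 = 51
Stage 1: 13(ω_s−ω_c) = −51(ω_r−ω_c),  ω_s=0, ω_r=1
Stage 1: 13(0−ω_c) = −51(1−ω_c)  ⇒  64ω_c = 51  ⇒  ω_c = 51/64
  ⇒ ω_c¹/ω_r¹ = 51/64
Stage 2: N_ring = 12 + 2·11 = 34
Stage 2: 12(ω_s−ω_c) = −34(ω_r−ω_c),  ω_s=0, ω_c=1
Stage 2: ω_r = 1 − (12/34)(0−1) = 23/17
  ⇒ ω_r²/ω_c² = 23/17
Coupling ω_c² = ω_c¹ ⇒ overall = 51/64 × 23/17 = 69/64

69/64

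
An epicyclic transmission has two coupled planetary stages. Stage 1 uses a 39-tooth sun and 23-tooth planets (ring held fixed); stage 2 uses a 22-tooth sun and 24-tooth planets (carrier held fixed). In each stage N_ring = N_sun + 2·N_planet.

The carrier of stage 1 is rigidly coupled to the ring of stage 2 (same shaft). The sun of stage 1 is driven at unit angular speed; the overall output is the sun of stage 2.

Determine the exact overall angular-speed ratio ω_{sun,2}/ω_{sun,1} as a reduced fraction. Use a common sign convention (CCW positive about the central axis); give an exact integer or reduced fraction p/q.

Stage 1: N_ring = 39 + 2·23 = 85
Stage 1: 39(ω_s−ω_c) = −85(ω_r−ω_c),  ω_r=0, ω_s=1
Stage 1: 39(1−ω_c) = −85(0−ω_c)  ⇒  124ω_c = 39  ⇒  ω_c = 39/124
  ⇒ ω_c¹/ω_s¹ = 39/124
Stage 2: N_ring = 22 + 2·24 = 70
Stage 2: 22(ω_s−ω_c) = −70(ω_r−ω_c),  ω_c=0, ω_r=1
Stage 2: ω_s = 0 − (70/22)(1−0) = -35/11
  ⇒ ω_s²/ω_r² = -35/11
Coupling ω_r² = ω_c¹ ⇒ overall = 39/124 × -35/11 = -1365/1364

-1365/1364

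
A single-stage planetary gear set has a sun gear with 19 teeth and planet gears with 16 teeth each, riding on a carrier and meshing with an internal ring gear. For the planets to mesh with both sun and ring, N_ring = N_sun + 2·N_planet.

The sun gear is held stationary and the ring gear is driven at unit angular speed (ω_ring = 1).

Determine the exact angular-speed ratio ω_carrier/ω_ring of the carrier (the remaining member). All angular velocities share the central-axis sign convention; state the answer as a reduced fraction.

N_ring = 19 + 2·16 = 51
19(ω_s−ω_c) = −51(ω_r−ω_c),  ω_s=0, ω_r=1
19(0−ω_c) = −51(1−ω_c)  ⇒  70ω_c = 51  ⇒  ω_c = 51/70
ω_c/ω_r = 51/70

51/70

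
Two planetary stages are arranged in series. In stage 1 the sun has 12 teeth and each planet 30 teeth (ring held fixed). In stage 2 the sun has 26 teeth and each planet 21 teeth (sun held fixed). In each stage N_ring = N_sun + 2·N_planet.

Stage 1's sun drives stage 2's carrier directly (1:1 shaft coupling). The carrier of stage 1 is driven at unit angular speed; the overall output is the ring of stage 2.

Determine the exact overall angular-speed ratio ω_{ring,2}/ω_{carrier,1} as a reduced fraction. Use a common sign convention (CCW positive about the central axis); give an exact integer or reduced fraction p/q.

Stage 1: N_ring = 12 + 2·30 = 72
Stage 1: 12(ω_s−ω_c) = −72(ω_r−ω_c),  ω_r=0, ω_c=1
Stage 1: ω_s = 1 − (72/12)(0−1) = 7
  ⇒ ω_s¹/ω_c¹ = 7
Stage 2: N_ring = 26 + 2·21 = 68
Stage 2: 26(ω_s−ω_c) = −68(ω_r−ω_c),  ω_s=0, ω_c=1
Stage 2: ω_r = 1 − (26/68)(0−1) = 47/34
  ⇒ ω_r²/ω_c² = 47/34
Coupling ω_c² = ω_s¹ ⇒ overall = 7 × 47/34 = 329/34

329/34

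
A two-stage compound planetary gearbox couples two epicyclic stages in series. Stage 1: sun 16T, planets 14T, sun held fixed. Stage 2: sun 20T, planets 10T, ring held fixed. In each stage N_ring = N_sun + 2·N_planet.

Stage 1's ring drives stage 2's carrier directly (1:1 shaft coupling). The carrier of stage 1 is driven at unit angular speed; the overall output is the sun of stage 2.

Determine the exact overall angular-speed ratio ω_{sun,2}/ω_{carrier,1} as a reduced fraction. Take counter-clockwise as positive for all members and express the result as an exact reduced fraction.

Stage 1: N_ring = 16 + 2·14 = 44
Stage 1: 16(ω_s−ω_c) = −44(ω_r−ω_c),  ω_s=0, ω_c=1
Stage 1: ω_r = 1 − (16/44)(0−1) = 15/11
  ⇒ ω_r¹/ω_c¹ = 15/11
Stage 2: N_ring = 20 + 2·10 = 40
Stage 2: 20(ω_s−ω_c) = −40(ω_r−ω_c),  ω_r=0, ω_c=1
Stage 2: ω_s = 1 − (40/20)(0−1) = 3
  ⇒ ω_s²/ω_c² = 3
Coupling ω_c² = ω_r¹ ⇒ overall = 15/11 × 3 = 45/11

45/11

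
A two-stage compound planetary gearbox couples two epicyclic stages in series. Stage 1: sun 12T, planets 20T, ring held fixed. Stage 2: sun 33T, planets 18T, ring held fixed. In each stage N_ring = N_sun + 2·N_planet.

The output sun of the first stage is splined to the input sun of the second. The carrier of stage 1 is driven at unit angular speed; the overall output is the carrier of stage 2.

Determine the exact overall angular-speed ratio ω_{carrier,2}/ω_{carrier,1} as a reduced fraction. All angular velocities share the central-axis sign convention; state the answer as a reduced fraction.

Stage 1: N_ring = 12 + 2·20 = 52
Stage 1: 12(ω_s−ω_c) = −52(ω_r−ω_c),  ω_r=0, ω_c=1
Stage 1: ω_s = 1 − (52/12)(0−1) = 16/3
  ⇒ ω_s¹/ω_c¹ = 16/3
Stage 2: N_ring = 33 + 2·18 = 69
Stage 2: 33(ω_s−ω_c) = −69(ω_r−ω_c),  ω_r=0, ω_s=1
Stage 2: 33(1−ω_c) = −69(0−ω_c)  ⇒  102ω_c = 33  ⇒  ω_c = 11/34
  ⇒ ω_c²/ω_s² = 11/34
Coupling ω_s² = ω_s¹ ⇒ overall = 16/3 × 11/34 = 88/51

88/51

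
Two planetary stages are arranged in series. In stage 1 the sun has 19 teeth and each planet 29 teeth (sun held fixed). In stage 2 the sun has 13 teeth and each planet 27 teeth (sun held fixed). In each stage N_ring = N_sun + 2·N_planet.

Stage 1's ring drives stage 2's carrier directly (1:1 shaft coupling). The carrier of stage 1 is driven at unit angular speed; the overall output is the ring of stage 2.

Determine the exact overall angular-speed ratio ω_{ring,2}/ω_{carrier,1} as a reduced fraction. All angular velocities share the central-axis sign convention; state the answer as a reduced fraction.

7680/5159

Stage 1: N_ring = 19 + 2·29 = 77
Stage 1: 19(ω_s−ω_c) = −77(ω_r−ω_c),  ω_s=0, ω_c=1
Stage 1: ω_r = 1 − (19/77)(0−1) = 96/77
  ⇒ ω_r¹/ω_c¹ = 96/77
Stage 2: N_ring = 13 + 2·27 = 67
Stage 2: 13(ω_s−ω_c) = −67(ω_r−ω_c),  ω_s=0, ω_c=1
Stage 2: ω_r = 1 − (13/67)(0−1) = 80/67
  ⇒ ω_r²/ω_c² = 80/67
Coupling ω_c² = ω_r¹ ⇒ overall = 96/77 × 80/67 = 7680/5159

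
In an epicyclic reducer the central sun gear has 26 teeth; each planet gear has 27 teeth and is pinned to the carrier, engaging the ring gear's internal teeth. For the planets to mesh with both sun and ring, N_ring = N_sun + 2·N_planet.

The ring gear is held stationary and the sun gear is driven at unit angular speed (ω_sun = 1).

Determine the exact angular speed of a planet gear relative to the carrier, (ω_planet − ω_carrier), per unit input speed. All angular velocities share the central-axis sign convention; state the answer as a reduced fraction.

N_ring = 26 + 2·27 = 80
26(ω_s−ω_c) = −80(ω_r−ω_c),  ω_r=0, ω_s=1
26(1−ω_c) = −80(0−ω_c)  ⇒  106ω_c = 26  ⇒  ω_c = 13/53
sun–planet: 26·(1−13/53) = −27·(ω_p−ω_c)  ⇒  ω_p−ω_c = −(26/27)·(40/53) = -1040/1431

-1040/1431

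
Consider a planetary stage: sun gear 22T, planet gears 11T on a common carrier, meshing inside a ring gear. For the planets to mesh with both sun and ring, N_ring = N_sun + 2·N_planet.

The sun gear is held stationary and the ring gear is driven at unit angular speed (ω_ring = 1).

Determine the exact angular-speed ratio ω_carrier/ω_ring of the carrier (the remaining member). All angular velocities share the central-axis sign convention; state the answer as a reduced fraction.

N_ring = 22 + 2·11 = 44
22(ω_s−ω_c) = −44(ω_r−ω_c),  ω_s=0, ω_r=1
22(0−ω_c) = −44(1−ω_c)  ⇒  66ω_c = 44  ⇒  ω_c = 2/3
ω_c/ω_r = 2/3

2/3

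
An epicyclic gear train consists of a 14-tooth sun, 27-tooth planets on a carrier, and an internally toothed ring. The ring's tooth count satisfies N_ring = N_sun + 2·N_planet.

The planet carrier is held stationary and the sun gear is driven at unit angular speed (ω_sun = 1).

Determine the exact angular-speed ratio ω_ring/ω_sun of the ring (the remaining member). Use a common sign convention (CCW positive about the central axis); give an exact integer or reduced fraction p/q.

N_ring = 14 + 2·27 = 68
14(ω_s−ω_c) = −68(ω_r−ω_c),  ω_c=0, ω_s=1
ω_r = 0 − (14/68)(1−0) = -7/34
ω_r/ω_s = -7/34

-7/34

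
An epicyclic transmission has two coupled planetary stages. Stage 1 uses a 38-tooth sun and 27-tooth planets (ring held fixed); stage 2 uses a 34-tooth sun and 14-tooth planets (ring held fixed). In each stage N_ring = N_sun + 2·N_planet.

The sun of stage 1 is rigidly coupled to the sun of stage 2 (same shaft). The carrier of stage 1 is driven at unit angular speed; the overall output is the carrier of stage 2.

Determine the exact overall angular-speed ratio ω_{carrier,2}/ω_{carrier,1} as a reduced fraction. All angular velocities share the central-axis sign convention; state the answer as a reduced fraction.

Stage 1: N_ring = 38 + 2·27 = 92
Stage 1: 38(ω_s−ω_c) = −92(ω_r−ω_c),  ω_r=0, ω_c=1
Stage 1: ω_s = 1 − (92/38)(0−1) = 65/19
  ⇒ ω_s¹/ω_c¹ = 65/19
Stage 2: N_ring = 34 + 2·14 = 62
Stage 2: 34(ω_s−ω_c) = −62(ω_r−ω_c),  ω_r=0, ω_s=1
Stage 2: 34(1−ω_c) = −62(0−ω_c)  ⇒  96ω_c = 34  ⇒  ω_c = 17/48
  ⇒ ω_c²/ω_s² = 17/48
Coupling ω_s² = ω_s¹ ⇒ overall = 65/19 × 17/48 = 1105/912

1105/912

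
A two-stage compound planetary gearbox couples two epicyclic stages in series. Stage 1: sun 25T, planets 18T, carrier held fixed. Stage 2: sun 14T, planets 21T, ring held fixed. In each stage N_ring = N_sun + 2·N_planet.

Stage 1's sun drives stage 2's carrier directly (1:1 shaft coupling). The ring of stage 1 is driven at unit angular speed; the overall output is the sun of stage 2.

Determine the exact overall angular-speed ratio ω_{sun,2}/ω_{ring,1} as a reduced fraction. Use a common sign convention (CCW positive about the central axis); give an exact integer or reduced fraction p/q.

Stage 1: N_ring = 25 + 2·18 = 61
Stage 1: 25(ω_s−ω_c) = −61(ω_r−ω_c),  ω_c=0, ω_r=1
Stage 1: ω_s = 0 − (61/25)(1−0) = -61/25
  ⇒ ω_s¹/ω_r¹ = -61/25
Stage 2: N_ring = 14 + 2·21 = 56
Stage 2: 14(ω_s−ω_c) = −56(ω_r−ω_c),  ω_r=0, ω_c=1
Stage 2: ω_s = 1 − (56/14)(0−1) = 5
  ⇒ ω_s²/ω_c² = 5
Coupling ω_c² = ω_s¹ ⇒ overall = -61/25 × 5 = -61/5

-61/5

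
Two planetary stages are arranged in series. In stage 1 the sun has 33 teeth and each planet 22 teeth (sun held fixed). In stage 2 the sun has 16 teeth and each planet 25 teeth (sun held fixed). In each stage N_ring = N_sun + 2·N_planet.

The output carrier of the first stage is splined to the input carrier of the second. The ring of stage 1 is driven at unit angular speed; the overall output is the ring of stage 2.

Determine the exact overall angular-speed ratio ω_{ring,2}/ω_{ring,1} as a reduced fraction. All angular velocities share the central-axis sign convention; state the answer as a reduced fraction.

Stage 1: N_ring = 33 + 2·22 = 77
Stage 1: 33(ω_s−ω_c) = −77(ω_r−ω_c),  ω_s=0, ω_r=1
Stage 1: 33(0−ω_c) = −77(1−ω_c)  ⇒  110ω_c = 77  ⇒  ω_c = 7/10
  ⇒ ω_c¹/ω_r¹ = 7/10
Stage 2: N_ring = 16 + 2·25 = 66
Stage 2: 16(ω_s−ω_c) = −66(ω_r−ω_c),  ω_s=0, ω_c=1
Stage 2: ω_r = 1 − (16/66)(0−1) = 41/33
  ⇒ ω_r²/ω_c² = 41/33
Coupling ω_c² = ω_c¹ ⇒ overall = 7/10 × 41/33 = 287/330

287/330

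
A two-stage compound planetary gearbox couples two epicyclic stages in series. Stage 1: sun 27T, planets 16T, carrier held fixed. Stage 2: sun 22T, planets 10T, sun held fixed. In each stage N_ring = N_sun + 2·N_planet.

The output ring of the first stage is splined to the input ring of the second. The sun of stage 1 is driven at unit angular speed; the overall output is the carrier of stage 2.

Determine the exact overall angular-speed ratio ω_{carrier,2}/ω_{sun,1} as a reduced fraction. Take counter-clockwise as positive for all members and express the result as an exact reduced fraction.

Stage 1: N_ring = 27 + 2·16 = 59
Stage 1: 27(ω_s−ω_c) = −59(ω_r−ω_c),  ω_c=0, ω_s=1
Stage 1: ω_r = 0 − (27/59)(1−0) = -27/59
  ⇒ ω_r¹/ω_s¹ = -27/59
Stage 2: N_ring = 22 + 2·10 = 42
Stage 2: 22(ω_s−ω_c) = −42(ω_r−ω_c),  ω_s=0, ω_r=1
Stage 2: 22(0−ω_c) = −42(1−ω_c)  ⇒  64ω_c = 42  ⇒  ω_c = 21/32
  ⇒ ω_c²/ω_r² = 21/32
Coupling ω_r² = ω_r¹ ⇒ overall = -27/59 × 21/32 = -567/1888

-567/1888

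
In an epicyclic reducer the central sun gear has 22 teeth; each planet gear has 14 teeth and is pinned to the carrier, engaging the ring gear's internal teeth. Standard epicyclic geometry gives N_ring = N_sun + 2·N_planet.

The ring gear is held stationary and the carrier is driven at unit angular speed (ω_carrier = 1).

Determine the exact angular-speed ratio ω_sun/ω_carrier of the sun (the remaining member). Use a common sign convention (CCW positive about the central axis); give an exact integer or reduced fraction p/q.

36/11

N_ring = 22 + 2·14 = 50
22(ω_s−ω_c) = −50(ω_r−ω_c),  ω_r=0, ω_c=1
ω_s = 1 − (50/22)(0−1) = 36/11
ω_s/ω_c = 36/11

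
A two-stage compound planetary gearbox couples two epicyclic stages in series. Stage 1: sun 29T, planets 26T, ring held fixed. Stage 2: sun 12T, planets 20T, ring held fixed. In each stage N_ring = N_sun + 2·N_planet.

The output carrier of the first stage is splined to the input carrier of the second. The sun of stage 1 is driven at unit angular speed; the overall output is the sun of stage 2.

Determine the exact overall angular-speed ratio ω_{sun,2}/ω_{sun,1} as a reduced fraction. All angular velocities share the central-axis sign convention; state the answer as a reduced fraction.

Stage 1: N_ring = 29 + 2·26 = 81
Stage 1: 29(ω_s−ω_c) = −81(ω_r−ω_c),  ω_r=0, ω_s=1
Stage 1: 29(1−ω_c) = −81(0−ω_c)  ⇒  110ω_c = 29  ⇒  ω_c = 29/110
  ⇒ ω_c¹/ω_s¹ = 29/110
Stage 2: N_ring = 12 + 2·20 = 52
Stage 2: 12(ω_s−ω_c) = −52(ω_r−ω_c),  ω_r=0, ω_c=1
Stage 2: ω_s = 1 − (52/12)(0−1) = 16/3
  ⇒ ω_s²/ω_c² = 16/3
Coupling ω_c² = ω_c¹ ⇒ overall = 29/110 × 16/3 = 232/165

232/165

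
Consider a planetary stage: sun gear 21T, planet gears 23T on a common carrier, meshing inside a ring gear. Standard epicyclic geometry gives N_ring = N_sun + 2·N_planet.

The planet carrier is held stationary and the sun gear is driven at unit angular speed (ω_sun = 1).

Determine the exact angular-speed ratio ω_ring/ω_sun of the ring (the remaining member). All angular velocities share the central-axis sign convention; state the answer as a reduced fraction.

-21/67

N_ring = 21 + 2·23 = 67
21(ω_s−ω_c) = −67(ω_r−ω_c),  ω_c=0, ω_s=1
ω_r = 0 − (21/67)(1−0) = -21/67
ω_r/ω_s = -21/67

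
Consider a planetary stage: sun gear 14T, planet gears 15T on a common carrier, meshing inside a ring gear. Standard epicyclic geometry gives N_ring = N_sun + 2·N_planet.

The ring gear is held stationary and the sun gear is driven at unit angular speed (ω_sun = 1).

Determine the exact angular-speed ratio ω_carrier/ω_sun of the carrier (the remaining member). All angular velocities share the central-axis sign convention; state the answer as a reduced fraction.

7/29

N_ring = 14 + 2·15 = 44
14(ω_s−ω_c) = −44(ω_r−ω_c),  ω_r=0, ω_s=1
14(1−ω_c) = −44(0−ω_c)  ⇒  58ω_c = 14  ⇒  ω_c = 7/29
ω_c/ω_s = 7/29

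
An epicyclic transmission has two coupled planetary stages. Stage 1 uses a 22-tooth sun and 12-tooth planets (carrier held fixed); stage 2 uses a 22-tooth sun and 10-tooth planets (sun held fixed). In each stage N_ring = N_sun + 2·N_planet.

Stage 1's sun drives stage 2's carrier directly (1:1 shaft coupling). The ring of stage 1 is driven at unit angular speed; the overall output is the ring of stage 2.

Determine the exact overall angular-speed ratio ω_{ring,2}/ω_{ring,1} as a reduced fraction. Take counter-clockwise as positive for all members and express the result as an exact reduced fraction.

Stage 1: N_ring = 22 + 2·12 = 46
Stage 1: 22(ω_s−ω_c) = −46(ω_r−ω_c),  ω_c=0, ω_r=1
Stage 1: ω_s = 0 − (46/22)(1−0) = -23/11
  ⇒ ω_s¹/ω_r¹ = -23/11
Stage 2: N_ring = 22 + 2·10 = 42
Stage 2: 22(ω_s−ω_c) = −42(ω_r−ω_c),  ω_s=0, ω_c=1
Stage 2: ω_r = 1 − (22/42)(0−1) = 32/21
  ⇒ ω_r²/ω_c² = 32/21
Coupling ω_c² = ω_s¹ ⇒ overall = -23/11 × 32/21 = -736/231

-736/231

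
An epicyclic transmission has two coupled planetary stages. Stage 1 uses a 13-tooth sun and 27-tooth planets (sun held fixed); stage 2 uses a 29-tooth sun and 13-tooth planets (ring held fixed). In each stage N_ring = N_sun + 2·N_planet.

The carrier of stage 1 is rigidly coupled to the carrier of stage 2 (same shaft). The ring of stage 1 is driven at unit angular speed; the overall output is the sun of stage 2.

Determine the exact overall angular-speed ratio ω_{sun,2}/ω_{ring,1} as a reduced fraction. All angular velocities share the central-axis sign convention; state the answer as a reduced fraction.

1407/580

Stage 1: N_ring = 13 + 2·27 = 67
Stage 1: 13(ω_s−ω_c) = −67(ω_r−ω_c),  ω_s=0, ω_r=1
Stage 1: 13(0−ω_c) = −67(1−ω_c)  ⇒  80ω_c = 67  ⇒  ω_c = 67/80
  ⇒ ω_c¹/ω_r¹ = 67/80
Stage 2: N_ring = 29 + 2·13 = 55
Stage 2: 29(ω_s−ω_c) = −55(ω_r−ω_c),  ω_r=0, ω_c=1
Stage 2: ω_s = 1 − (55/29)(0−1) = 84/29
  ⇒ ω_s²/ω_c² = 84/29
Coupling ω_c² = ω_c¹ ⇒ overall = 67/80 × 84/29 = 1407/580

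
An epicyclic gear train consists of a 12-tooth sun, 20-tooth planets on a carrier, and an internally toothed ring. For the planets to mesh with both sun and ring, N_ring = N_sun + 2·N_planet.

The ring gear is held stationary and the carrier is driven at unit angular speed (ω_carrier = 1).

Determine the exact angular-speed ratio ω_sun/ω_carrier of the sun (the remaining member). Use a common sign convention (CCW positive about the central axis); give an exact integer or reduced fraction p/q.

N_ring = 12 + 2·20 = 52
12(ω_s−ω_c) = −52(ω_r−ω_c),  ω_r=0, ω_c=1
ω_s = 1 − (52/12)(0−1) = 16/3
ω_s/ω_c = 16/3

16/3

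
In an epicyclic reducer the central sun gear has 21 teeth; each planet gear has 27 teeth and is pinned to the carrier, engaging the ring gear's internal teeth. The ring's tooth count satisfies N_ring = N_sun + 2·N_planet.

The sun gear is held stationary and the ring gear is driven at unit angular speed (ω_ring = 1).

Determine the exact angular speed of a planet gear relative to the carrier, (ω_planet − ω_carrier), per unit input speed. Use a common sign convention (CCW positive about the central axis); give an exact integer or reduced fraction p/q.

N_ring = 21 + 2·27 = 75
21(ω_s−ω_c) = −75(ω_r−ω_c),  ω_s=0, ω_r=1
21(0−ω_c) = −75(1−ω_c)  ⇒  96ω_c = 75  ⇒  ω_c = 25/32
sun–planet: 21·(0−25/32) = −27·(ω_p−ω_c)  ⇒  ω_p−ω_c = −(21/27)·(-25/32) = 175/288

175/288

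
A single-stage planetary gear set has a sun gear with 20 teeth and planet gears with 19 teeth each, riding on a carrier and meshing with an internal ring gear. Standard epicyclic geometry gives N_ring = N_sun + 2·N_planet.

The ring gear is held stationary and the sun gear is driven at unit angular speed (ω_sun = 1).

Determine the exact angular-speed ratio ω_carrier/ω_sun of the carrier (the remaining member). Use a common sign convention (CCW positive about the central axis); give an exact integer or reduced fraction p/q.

N_ring = 20 + 2·19 = 58
20(ω_s−ω_c) = −58(ω_r−ω_c),  ω_r=0, ω_s=1
20(1−ω_c) = −58(0−ω_c)  ⇒  78ω_c = 20  ⇒  ω_c = 10/39
ω_c/ω_s = 10/39

10/39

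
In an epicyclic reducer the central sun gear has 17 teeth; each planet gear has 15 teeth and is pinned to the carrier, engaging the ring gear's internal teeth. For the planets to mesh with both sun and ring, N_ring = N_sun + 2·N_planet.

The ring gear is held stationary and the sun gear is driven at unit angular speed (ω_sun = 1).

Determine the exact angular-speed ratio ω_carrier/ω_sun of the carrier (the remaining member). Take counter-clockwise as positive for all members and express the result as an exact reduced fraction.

N_ring = 17 + 2·15 = 47
17(ω_s−ω_c) = −47(ω_r−ω_c),  ω_r=0, ω_s=1
17(1−ω_c) = −47(0−ω_c)  ⇒  64ω_c = 17  ⇒  ω_c = 17/64
ω_c/ω_s = 17/64

17/64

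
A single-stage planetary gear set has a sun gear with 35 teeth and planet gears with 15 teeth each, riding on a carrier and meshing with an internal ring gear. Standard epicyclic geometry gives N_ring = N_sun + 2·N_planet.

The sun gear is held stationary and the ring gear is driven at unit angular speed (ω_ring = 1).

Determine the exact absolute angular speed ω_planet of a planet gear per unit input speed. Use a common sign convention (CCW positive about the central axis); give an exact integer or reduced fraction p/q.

13/6

N_ring = 35 + 2·15 = 65
35(ω_s−ω_c) = −65(ω_r−ω_c),  ω_s=0, ω_r=1
35(0−ω_c) = −65(1−ω_c)  ⇒  100ω_c = 65  ⇒  ω_c = 13/20
sun–planet: 35·(0−13/20) = −15·(ω_p−ω_c)  ⇒  ω_p−ω_c = −(35/15)·(-13/20) = 91/60
ω_p = 13/20 + 91/60 = 13/6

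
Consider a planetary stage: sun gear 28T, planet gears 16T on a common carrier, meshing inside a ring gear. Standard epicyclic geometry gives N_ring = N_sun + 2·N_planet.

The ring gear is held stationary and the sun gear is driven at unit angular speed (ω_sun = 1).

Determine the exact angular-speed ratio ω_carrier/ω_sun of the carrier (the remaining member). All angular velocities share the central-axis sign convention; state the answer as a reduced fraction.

N_ring = 28 + 2·16 = 60
28(ω_s−ω_c) = −60(ω_r−ω_c),  ω_r=0, ω_s=1
28(1−ω_c) = −60(0−ω_c)  ⇒  88ω_c = 28  ⇒  ω_c = 7/22
ω_c/ω_s = 7/22

7/22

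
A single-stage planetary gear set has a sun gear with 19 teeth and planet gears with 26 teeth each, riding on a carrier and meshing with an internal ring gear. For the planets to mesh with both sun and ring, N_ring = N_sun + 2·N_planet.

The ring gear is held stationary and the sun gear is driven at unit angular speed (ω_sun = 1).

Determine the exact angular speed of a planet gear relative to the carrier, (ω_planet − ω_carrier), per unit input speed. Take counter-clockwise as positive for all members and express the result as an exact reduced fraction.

-1349/2340

N_ring = 19 + 2·26 = 71
19(ω_s−ω_c) = −71(ω_r−ω_c),  ω_r=0, ω_s=1
19(1−ω_c) = −71(0−ω_c)  ⇒  90ω_c = 19  ⇒  ω_c = 19/90
sun–planet: 19·(1−19/90) = −26·(ω_p−ω_c)  ⇒  ω_p−ω_c = −(19/26)·(71/90) = -1349/2340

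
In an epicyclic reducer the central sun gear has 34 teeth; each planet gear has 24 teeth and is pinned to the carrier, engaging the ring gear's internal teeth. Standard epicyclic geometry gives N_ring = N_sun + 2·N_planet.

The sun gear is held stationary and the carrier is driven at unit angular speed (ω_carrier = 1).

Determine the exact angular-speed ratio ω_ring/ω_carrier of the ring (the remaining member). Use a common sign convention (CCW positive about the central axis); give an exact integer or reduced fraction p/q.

58/41

N_ring = 34 + 2·24 = 82
34(ω_s−ω_c) = −82(ω_r−ω_c),  ω_s=0, ω_c=1
ω_r = 1 − (34/82)(0−1) = 58/41
ω_r/ω_c = 58/41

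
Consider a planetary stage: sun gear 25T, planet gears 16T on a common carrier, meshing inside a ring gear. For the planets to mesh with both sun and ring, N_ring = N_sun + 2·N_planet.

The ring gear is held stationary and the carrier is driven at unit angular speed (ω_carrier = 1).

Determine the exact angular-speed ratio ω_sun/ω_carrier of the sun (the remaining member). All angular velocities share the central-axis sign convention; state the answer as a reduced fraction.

82/25

N_ring = 25 + 2·16 = 57
25(ω_s−ω_c) = −57(ω_r−ω_c),  ω_r=0, ω_c=1
ω_s = 1 − (57/25)(0−1) = 82/25
ω_s/ω_c = 82/25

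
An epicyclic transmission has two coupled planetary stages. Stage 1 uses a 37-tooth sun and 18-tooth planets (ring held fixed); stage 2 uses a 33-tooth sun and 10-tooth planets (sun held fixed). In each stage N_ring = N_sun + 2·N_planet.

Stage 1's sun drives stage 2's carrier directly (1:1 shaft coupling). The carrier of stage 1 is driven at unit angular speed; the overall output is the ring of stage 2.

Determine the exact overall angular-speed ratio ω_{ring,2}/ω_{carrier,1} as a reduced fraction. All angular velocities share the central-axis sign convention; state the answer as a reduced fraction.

Stage 1: N_ring = 37 + 2·18 = 73
Stage 1: 37(ω_s−ω_c) = −73(ω_r−ω_c),  ω_r=0, ω_c=1
Stage 1: ω_s = 1 − (73/37)(0−1) = 110/37
  ⇒ ω_s¹/ω_c¹ = 110/37
Stage 2: N_ring = 33 + 2·10 = 53
Stage 2: 33(ω_s−ω_c) = −53(ω_r−ω_c),  ω_s=0, ω_c=1
Stage 2: ω_r = 1 − (33/53)(0−1) = 86/53
  ⇒ ω_r²/ω_c² = 86/53
Coupling ω_c² = ω_s¹ ⇒ overall = 110/37 × 86/53 = 9460/1961

9460/1961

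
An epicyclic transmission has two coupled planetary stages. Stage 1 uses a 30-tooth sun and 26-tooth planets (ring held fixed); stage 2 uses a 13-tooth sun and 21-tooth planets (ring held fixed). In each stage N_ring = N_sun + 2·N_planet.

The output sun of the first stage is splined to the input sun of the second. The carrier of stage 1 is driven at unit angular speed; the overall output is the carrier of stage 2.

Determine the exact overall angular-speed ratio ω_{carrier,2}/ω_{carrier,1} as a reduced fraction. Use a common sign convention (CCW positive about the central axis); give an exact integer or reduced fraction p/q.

Stage 1: N_ring = 30 + 2·26 = 82
Stage 1: 30(ω_s−ω_c) = −82(ω_r−ω_c),  ω_r=0, ω_c=1
Stage 1: ω_s = 1 − (82/30)(0−1) = 56/15
  ⇒ ω_s¹/ω_c¹ = 56/15
Stage 2: N_ring = 13 + 2·21 = 55
Stage 2: 13(ω_s−ω_c) = −55(ω_r−ω_c),  ω_r=0, ω_s=1
Stage 2: 13(1−ω_c) = −55(0−ω_c)  ⇒  68ω_c = 13  ⇒  ω_c = 13/68
  ⇒ ω_c²/ω_s² = 13/68
Coupling ω_s² = ω_s¹ ⇒ overall = 56/15 × 13/68 = 182/255

182/255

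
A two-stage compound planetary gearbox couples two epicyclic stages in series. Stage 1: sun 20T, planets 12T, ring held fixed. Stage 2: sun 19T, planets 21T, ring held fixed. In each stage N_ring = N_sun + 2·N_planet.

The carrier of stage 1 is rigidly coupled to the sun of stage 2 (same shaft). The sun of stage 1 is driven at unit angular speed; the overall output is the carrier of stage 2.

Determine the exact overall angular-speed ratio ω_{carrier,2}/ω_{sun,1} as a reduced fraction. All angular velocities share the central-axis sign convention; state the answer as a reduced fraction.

Stage 1: N_ring = 20 + 2·12 = 44
Stage 1: 20(ω_s−ω_c) = −44(ω_r−ω_c),  ω_r=0, ω_s=1
Stage 1: 20(1−ω_c) = −44(0−ω_c)  ⇒  64ω_c = 20  ⇒  ω_c = 5/16
  ⇒ ω_c¹/ω_s¹ = 5/16
Stage 2: N_ring = 19 + 2·21 = 61
Stage 2: 19(ω_s−ω_c) = −61(ω_r−ω_c),  ω_r=0, ω_s=1
Stage 2: 19(1−ω_c) = −61(0−ω_c)  ⇒  80ω_c = 19  ⇒  ω_c = 19/80
  ⇒ ω_c²/ω_s² = 19/80
Coupling ω_s² = ω_c¹ ⇒ overall = 5/16 × 19/80 = 19/256

19/256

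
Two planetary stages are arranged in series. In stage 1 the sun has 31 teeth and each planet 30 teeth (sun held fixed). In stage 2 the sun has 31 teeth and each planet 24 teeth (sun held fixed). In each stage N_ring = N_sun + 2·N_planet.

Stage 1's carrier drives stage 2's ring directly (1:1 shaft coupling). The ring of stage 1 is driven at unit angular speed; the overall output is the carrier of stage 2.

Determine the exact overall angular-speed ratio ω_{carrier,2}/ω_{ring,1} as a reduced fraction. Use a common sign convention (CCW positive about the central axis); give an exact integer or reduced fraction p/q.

Stage 1: N_ring = 31 + 2·30 = 91
Stage 1: 31(ω_s−ω_c) = −91(ω_r−ω_c),  ω_s=0, ω_r=1
Stage 1: 31(0−ω_c) = −91(1−ω_c)  ⇒  122ω_c = 91  ⇒  ω_c = 91/122
  ⇒ ω_c¹/ω_r¹ = 91/122
Stage 2: N_ring = 31 + 2·24 = 79
Stage 2: 31(ω_s−ω_c) = −79(ω_r−ω_c),  ω_s=0, ω_r=1
Stage 2: 31(0−ω_c) = −79(1−ω_c)  ⇒  110ω_c = 79  ⇒  ω_c = 79/110
  ⇒ ω_c²/ω_r² = 79/110
Coupling ω_r² = ω_c¹ ⇒ overall = 91/122 × 79/110 = 7189/13420

7189/13420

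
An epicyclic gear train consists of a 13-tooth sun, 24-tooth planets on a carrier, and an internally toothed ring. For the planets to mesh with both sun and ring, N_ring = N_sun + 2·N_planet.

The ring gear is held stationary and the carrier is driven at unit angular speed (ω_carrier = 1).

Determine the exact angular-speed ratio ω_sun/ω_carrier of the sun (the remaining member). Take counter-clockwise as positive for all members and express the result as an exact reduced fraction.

74/13

N_ring = 13 + 2·24 = 61
13(ω_s−ω_c) = −61(ω_r−ω_c),  ω_r=0, ω_c=1
ω_s = 1 − (61/13)(0−1) = 74/13
ω_s/ω_c = 74/13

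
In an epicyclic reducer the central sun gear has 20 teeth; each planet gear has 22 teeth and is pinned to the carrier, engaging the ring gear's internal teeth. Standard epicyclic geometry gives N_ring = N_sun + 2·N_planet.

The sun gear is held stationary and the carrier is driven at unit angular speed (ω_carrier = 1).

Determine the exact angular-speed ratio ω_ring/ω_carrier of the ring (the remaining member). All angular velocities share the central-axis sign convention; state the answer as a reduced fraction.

21/16

N_ring = 20 + 2·22 = 64
20(ω_s−ω_c) = −64(ω_r−ω_c),  ω_s=0, ω_c=1
ω_r = 1 − (20/64)(0−1) = 21/16
ω_r/ω_c = 21/16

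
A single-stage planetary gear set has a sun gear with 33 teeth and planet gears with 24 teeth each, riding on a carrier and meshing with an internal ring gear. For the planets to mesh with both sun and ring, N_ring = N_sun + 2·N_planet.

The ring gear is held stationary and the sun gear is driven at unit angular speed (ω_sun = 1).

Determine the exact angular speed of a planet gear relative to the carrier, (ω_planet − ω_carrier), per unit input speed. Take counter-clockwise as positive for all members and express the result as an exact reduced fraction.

-297/304

N_ring = 33 + 2·24 = 81
33(ω_s−ω_c) = −81(ω_r−ω_c),  ω_r=0, ω_s=1
33(1−ω_c) = −81(0−ω_c)  ⇒  114ω_c = 33  ⇒  ω_c = 11/38
sun–planet: 33·(1−11/38) = −24·(ω_p−ω_c)  ⇒  ω_p−ω_c = −(33/24)·(27/38) = -297/304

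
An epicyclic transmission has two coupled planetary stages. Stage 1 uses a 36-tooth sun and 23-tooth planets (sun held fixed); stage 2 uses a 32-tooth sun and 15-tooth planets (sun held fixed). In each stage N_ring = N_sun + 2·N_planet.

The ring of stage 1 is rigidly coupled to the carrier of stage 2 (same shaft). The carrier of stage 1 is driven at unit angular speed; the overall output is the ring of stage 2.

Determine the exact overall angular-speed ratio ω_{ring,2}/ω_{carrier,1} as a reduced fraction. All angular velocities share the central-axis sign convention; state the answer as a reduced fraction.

Stage 1: N_ring = 36 + 2·23 = 82
Stage 1: 36(ω_s−ω_c) = −82(ω_r−ω_c),  ω_s=0, ω_c=1
Stage 1: ω_r = 1 − (36/82)(0−1) = 59/41
  ⇒ ω_r¹/ω_c¹ = 59/41
Stage 2: N_ring = 32 + 2·15 = 62
Stage 2: 32(ω_s−ω_c) = −62(ω_r−ω_c),  ω_s=0, ω_c=1
Stage 2: ω_r = 1 − (32/62)(0−1) = 47/31
  ⇒ ω_r²/ω_c² = 47/31
Coupling ω_c² = ω_r¹ ⇒ overall = 59/41 × 47/31 = 2773/1271

2773/1271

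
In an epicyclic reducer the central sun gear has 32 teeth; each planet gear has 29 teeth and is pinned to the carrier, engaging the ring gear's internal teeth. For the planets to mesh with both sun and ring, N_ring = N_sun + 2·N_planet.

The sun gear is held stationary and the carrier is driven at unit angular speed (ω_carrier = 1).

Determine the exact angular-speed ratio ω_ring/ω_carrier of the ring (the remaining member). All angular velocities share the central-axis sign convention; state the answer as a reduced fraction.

61/45

N_ring = 32 + 2·29 = 90
32(ω_s−ω_c) = −90(ω_r−ω_c),  ω_s=0, ω_c=1
ω_r = 1 − (32/90)(0−1) = 61/45
ω_r/ω_c = 61/45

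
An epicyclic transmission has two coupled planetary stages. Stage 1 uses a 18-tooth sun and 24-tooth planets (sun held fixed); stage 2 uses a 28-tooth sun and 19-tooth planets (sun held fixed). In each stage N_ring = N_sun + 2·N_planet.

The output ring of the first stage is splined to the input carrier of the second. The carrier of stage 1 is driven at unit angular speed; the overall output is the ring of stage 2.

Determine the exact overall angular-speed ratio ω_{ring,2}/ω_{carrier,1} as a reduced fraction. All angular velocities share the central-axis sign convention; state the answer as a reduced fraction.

Stage 1: N_ring = 18 + 2·24 = 66
Stage 1: 18(ω_s−ω_c) = −66(ω_r−ω_c),  ω_s=0, ω_c=1
Stage 1: ω_r = 1 − (18/66)(0−1) = 14/11
  ⇒ ω_r¹/ω_c¹ = 14/11
Stage 2: N_ring = 28 + 2·19 = 66
Stage 2: 28(ω_s−ω_c) = −66(ω_r−ω_c),  ω_s=0, ω_c=1
Stage 2: ω_r = 1 − (28/66)(0−1) = 47/33
  ⇒ ω_r²/ω_c² = 47/33
Coupling ω_c² = ω_r¹ ⇒ overall = 14/11 × 47/33 = 658/363

658/363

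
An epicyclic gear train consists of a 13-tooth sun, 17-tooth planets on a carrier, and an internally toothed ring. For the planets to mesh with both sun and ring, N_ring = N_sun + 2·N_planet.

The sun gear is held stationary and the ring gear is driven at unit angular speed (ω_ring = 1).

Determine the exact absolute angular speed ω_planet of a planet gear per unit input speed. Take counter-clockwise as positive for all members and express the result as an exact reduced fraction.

47/34

N_ring = 13 + 2·17 = 47
13(ω_s−ω_c) = −47(ω_r−ω_c),  ω_s=0, ω_r=1
13(0−ω_c) = −47(1−ω_c)  ⇒  60ω_c = 47  ⇒  ω_c = 47/60
sun–planet: 13·(0−47/60) = −17·(ω_p−ω_c)  ⇒  ω_p−ω_c = −(13/17)·(-47/60) = 611/1020
ω_p = 47/60 + 611/1020 = 47/34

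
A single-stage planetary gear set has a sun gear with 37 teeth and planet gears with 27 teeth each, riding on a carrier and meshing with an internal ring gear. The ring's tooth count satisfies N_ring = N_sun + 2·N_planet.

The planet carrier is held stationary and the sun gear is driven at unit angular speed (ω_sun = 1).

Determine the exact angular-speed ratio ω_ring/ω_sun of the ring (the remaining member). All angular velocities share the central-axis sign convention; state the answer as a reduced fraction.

-37/91

N_ring = 37 + 2·27 = 91
37(ω_s−ω_c) = −91(ω_r−ω_c),  ω_c=0, ω_s=1
ω_r = 0 − (37/91)(1−0) = -37/91
ω_r/ω_s = -37/91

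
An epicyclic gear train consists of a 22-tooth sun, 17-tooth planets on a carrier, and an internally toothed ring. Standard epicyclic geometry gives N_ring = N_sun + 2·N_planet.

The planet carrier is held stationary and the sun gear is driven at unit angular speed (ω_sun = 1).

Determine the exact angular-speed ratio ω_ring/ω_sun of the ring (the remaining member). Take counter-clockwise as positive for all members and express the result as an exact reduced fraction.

-11/28

N_ring = 22 + 2·17 = 56
22(ω_s−ω_c) = −56(ω_r−ω_c),  ω_c=0, ω_s=1
ω_r = 0 − (22/56)(1−0) = -11/28
ω_r/ω_s = -11/28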